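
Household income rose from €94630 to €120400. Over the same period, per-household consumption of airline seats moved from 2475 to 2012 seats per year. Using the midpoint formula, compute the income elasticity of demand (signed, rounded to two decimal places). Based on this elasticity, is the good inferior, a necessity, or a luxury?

-0.86; inferior

%ΔQ = (2012 − 2475)/[( 2475 + 2012)/2] = -463/2243.5 = -0.206373…
%ΔIncome = (120400 − 94630)/[( 94630 + 120400)/2] = 25770/107515 = 0.239687…
E_income = (-463/2243.5) / (25770/107515) = -0.8610…
E_income < 0 ⇒ inferior good.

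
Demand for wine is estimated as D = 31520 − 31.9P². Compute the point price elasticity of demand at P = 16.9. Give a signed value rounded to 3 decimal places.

dD/dP = −2·31.9·P = -1078.22. At P = 16.9, D = 22409.041.
Ed = (dD/dP)·(P/D) = (-1078.22) × (16.9/22409.041) = -0.81315…

-0.813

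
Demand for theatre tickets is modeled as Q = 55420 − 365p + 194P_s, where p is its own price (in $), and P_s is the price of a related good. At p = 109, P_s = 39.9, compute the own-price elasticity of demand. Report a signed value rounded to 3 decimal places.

-1.702

At the given values, Q = 55420 − 365(109) + 194(39.9) = 23375.6.
∂Q/∂p = −365.
E = (-365) × (109/23375.6) = -1.70198…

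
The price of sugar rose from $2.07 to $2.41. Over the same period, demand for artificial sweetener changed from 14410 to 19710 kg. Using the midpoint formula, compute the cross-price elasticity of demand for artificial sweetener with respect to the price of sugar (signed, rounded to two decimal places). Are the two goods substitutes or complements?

%ΔQ_{artificial sweetener} = (19710 − 14410)/avg = 5300/17060 = 0.310668…
%ΔP_{sugar} = (2.41 − 2.07)/avg = 0.34/2.24 = 0.151785…
E_cross = (5300/17060) / (0.34/2.24) = 2.0467…
E_cross > 0 ⇒ the goods are substitutes.

2.05; substitutes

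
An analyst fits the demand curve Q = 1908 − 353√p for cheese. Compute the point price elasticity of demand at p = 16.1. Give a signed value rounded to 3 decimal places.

dQ/dp = −353/(2√p) = -43.9878. At p = 16.1, Q = 491.594.
Ed = (dQ/dp)·(p/Q) = (-43.9878) × (16.1/491.594) = -1.44062…

-1.441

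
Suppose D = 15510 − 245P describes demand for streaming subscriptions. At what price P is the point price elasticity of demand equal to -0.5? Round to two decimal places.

21.10

Ed = −245P/(15510 − 245P). Set this equal to -0.5:
245P = 0.5·(15510 − 245P) ⇒ 245P(1 + 0.5) = 0.5·15510
P = 0.5·15510 / (245·1.5) = 21.1020…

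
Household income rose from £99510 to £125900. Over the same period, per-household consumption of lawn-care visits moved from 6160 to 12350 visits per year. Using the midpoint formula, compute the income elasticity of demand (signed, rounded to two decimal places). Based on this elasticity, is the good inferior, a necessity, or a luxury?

2.86; luxury

%ΔQ = (12350 − 6160)/[( 6160 + 12350)/2] = 6190/9255 = 0.668827…
%ΔIncome = (125900 − 99510)/[( 99510 + 125900)/2] = 26390/112705 = 0.234151…
E_income = (6190/9255) / (26390/112705) = 2.8563…
E_income > 1 ⇒ normal good, luxury.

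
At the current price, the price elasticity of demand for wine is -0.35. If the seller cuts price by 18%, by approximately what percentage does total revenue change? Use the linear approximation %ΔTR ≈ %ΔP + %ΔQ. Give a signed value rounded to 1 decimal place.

%ΔQ ≈ Ed × %ΔP = (-0.35) × (-18%) = +6.3000%
%ΔTR ≈ %ΔP + %ΔQ = (-18%) + (+6.3000%) = -11.7000%

-11.7%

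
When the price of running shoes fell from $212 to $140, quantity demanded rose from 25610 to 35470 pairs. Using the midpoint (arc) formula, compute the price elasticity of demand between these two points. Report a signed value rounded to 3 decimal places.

%ΔQ = (35470 − 25610) / [(25610 + 35470)/2] = 9860/30540 = 0.322855…
%ΔP = (140 − 212) / [(212 + 140)/2] = -72/176 = -0.409090…
Arc Ed = %ΔQ / %ΔP = (9860/30540) / (-72/176) = -0.78920…

-0.789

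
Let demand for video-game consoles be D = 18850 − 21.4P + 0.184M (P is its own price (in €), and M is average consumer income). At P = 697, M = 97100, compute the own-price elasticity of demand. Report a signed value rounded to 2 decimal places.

At the given values, D = 18850 − 21.4(697) + 0.184(97100) = 21800.6.
∂D/∂P = −21.4.
E = (-21.4) × (697/21800.6) = -0.6841…

-0.68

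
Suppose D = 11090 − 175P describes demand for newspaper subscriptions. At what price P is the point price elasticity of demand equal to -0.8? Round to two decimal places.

28.17

Ed = −175P/(11090 − 175P). Set this equal to -0.8:
175P = 0.8·(11090 − 175P) ⇒ 175P(1 + 0.8) = 0.8·11090
P = 0.8·11090 / (175·1.8) = 28.1650…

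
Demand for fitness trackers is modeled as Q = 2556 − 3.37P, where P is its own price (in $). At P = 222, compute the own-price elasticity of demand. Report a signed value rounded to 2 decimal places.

-0.41

At the given values, Q = 2556 − 3.37(222) = 1807.86.
∂Q/∂P = −3.37.
E = (-3.37) × (222/1807.86) = -0.4138…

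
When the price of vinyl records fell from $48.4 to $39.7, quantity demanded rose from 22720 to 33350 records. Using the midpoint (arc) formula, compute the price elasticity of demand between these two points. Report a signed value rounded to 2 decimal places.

%ΔQ = (33350 − 22720) / [(22720 + 33350)/2] = 10630/28035 = 0.379168…
%ΔP = (39.7 − 48.4) / [(48.4 + 39.7)/2] = -8.7/44.05 = -0.197502…
Arc Ed = %ΔQ / %ΔP = (10630/28035) / (-8.7/44.05) = -1.9198…

-1.92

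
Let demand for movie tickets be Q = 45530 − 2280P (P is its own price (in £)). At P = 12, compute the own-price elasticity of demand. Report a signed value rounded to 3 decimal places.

-1.506

At the given values, Q = 45530 − 2280(12) = 18170.
∂Q/∂P = −2280.
E = (-2280) × (12/18170) = -1.50577…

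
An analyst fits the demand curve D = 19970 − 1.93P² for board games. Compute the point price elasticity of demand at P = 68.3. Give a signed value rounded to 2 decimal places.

dD/dP = −2·1.93·P = -263.638. At P = 68.3, D = 10966.7623.
Ed = (dD/dP)·(P/D) = (-263.638) × (68.3/10966.7623) = -1.6419…

-1.64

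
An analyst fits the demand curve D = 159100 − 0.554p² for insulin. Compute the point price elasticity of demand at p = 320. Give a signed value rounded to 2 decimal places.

-1.11

dD/dp = −2·0.554·p = -354.56. At p = 320, D = 102370.4.
Ed = (dD/dp)·(p/D) = (-354.56) × (320/102370.4) = -1.1083…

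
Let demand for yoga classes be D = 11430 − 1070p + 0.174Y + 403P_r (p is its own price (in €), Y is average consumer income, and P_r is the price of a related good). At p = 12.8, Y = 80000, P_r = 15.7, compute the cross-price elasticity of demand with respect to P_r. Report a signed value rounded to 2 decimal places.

0.35

At the given values, D = 11430 − 1070(12.8) + 0.174(80000) + 403(15.7) = 17981.1.
∂D/∂P_r = 403.
E = (403) × (15.7/17981.1) = 0.3518…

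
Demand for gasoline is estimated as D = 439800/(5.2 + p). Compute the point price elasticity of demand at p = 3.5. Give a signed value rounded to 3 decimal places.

dD/dp = −439800/(5.2 + p)² = -5810.54. At p = 3.5, D = 50551.7.
Ed = (dD/dp)·(p/D) = (-5810.54) × (3.5/50551.7) = -0.40229…

-0.402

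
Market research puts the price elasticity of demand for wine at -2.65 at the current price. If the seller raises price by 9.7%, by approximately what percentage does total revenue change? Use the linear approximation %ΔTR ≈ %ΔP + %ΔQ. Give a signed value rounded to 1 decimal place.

%ΔQ ≈ Ed × %ΔP = (-2.65) × (+9.7%) = -25.7050%
%ΔTR ≈ %ΔP + %ΔQ = (+9.7%) + (-25.7050%) = -16.0050%

-16.0%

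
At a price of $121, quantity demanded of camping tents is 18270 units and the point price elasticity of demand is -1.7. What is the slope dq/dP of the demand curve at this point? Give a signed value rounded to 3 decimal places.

Ed = (dq/dP)·(P/q) ⇒ dq/dP = Ed·q/P = (-1.7)·18270/121 = -256.68595…

-256.686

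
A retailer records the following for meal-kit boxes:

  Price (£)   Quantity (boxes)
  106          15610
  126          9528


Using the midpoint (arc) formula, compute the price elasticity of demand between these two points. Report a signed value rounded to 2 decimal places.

-2.81

%ΔQ = (9528 − 15610) / [(15610 + 9528)/2] = -6082/12569 = -0.483888…
%ΔP = (126 − 106) / [(106 + 126)/2] = 20/116 = 0.172413…
Arc Ed = %ΔQ / %ΔP = (-6082/12569) / (20/116) = -2.8065…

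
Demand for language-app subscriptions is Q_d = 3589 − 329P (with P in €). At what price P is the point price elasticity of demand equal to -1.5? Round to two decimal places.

Ed = −329P/(3589 − 329P). Set this equal to -1.5:
329P = 1.5·(3589 − 329P) ⇒ 329P(1 + 1.5) = 1.5·3589
P = 1.5·3589 / (329·2.5) = 6.5452…

6.55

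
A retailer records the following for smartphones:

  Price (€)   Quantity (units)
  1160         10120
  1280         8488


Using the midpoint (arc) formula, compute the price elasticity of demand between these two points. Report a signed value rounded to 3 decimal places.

-1.783

%ΔQ = (8488 − 10120) / [(10120 + 8488)/2] = -1632/9304 = -0.175408…
%ΔP = (1280 − 1160) / [(1160 + 1280)/2] = 120/1220 = 0.098360…
Arc Ed = %ΔQ / %ΔP = (-1632/9304) / (120/1220) = -1.78331…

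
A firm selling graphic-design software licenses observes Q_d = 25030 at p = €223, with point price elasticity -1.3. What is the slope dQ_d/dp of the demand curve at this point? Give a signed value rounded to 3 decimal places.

Ed = (dQ_d/dp)·(p/Q_d) ⇒ dQ_d/dp = Ed·Q_d/p = (-1.3)·25030/223 = -145.91479…

-145.915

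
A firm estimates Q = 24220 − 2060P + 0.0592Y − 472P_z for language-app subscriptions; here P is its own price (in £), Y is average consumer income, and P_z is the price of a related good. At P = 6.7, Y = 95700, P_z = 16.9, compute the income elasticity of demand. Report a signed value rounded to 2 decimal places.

At the given values, Q = 24220 − 2060(6.7) + 0.0592(95700) − 472(16.9) = 8106.64.
∂Q/∂Y = 0.0592.
E = (0.0592) × (95700/8106.64) = 0.6988…

0.70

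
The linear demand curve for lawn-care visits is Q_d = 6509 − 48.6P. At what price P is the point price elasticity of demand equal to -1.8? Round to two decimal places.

Ed = −48.6P/(6509 − 48.6P). Set this equal to -1.8:
48.6P = 1.8·(6509 − 48.6P) ⇒ 48.6P(1 + 1.8) = 1.8·6509
P = 1.8·6509 / (48.6·2.8) = 86.0978…

86.10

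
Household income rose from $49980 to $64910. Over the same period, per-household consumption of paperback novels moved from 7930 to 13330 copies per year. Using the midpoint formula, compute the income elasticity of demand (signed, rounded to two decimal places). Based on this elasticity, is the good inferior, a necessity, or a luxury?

1.95; luxury

%ΔQ = (13330 − 7930)/[( 7930 + 13330)/2] = 5400/10630 = 0.507996…
%ΔIncome = (64910 − 49980)/[( 49980 + 64910)/2] = 14930/57445 = 0.259900…
E_income = (5400/10630) / (14930/57445) = 1.9545…
E_income > 1 ⇒ normal good, luxury.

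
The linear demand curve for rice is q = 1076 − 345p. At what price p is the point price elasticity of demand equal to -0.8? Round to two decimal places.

Ed = −345p/(1076 − 345p). Set this equal to -0.8:
345p = 0.8·(1076 − 345p) ⇒ 345p(1 + 0.8) = 0.8·1076
p = 0.8·1076 / (345·1.8) = 1.3861…

1.39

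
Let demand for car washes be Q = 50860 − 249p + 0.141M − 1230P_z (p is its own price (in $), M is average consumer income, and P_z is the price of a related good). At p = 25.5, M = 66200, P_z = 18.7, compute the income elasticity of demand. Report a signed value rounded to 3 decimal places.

0.303

At the given values, Q = 50860 − 249(25.5) + 0.141(66200) − 1230(18.7) = 30843.7.
∂Q/∂M = 0.141.
E = (0.141) × (66200/30843.7) = 0.30262…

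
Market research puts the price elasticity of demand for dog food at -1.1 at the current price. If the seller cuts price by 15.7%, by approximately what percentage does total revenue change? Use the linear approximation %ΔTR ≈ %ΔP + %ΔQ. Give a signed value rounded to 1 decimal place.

%ΔQ ≈ Ed × %ΔP = (-1.1) × (-15.7%) = +17.2700%
%ΔTR ≈ %ΔP + %ΔQ = (-15.7%) + (+17.2700%) = +1.5700%

+1.6%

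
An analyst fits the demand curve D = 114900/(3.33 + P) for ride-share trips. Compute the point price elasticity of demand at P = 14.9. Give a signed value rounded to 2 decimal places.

dD/dP = −114900/(3.33 + P)² = -345.738. At P = 14.9, D = 6302.8.
Ed = (dD/dP)·(P/D) = (-345.738) × (14.9/6302.8) = -0.8173…

-0.82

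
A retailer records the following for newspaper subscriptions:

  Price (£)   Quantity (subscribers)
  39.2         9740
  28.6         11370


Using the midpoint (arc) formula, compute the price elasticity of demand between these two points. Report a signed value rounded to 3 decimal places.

%ΔQ = (11370 − 9740) / [(9740 + 11370)/2] = 1630/10555 = 0.154429…
%ΔP = (28.6 − 39.2) / [(39.2 + 28.6)/2] = -10.6/33.9 = -0.312684…
Arc Ed = %ΔQ / %ΔP = (1630/10555) / (-10.6/33.9) = -0.49388…

-0.494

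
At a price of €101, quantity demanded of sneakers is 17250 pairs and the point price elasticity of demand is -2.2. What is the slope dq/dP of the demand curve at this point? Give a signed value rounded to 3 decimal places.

-375.743

Ed = (dq/dP)·(P/q) ⇒ dq/dP = Ed·q/P = (-2.2)·17250/101 = -375.74257…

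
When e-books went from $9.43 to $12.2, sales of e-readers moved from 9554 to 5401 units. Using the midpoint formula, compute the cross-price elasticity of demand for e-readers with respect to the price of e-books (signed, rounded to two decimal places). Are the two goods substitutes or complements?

-2.17; complements

%ΔQ_{e-readers} = (5401 − 9554)/avg = -4153/7477.5 = -0.555399…
%ΔP_{e-books} = (12.2 − 9.43)/avg = 2.77/10.815 = 0.256125…
E_cross = (-4153/7477.5) / (2.77/10.815) = -2.1684…
E_cross < 0 ⇒ the goods are complements.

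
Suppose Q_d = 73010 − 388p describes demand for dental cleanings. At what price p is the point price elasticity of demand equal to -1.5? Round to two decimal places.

112.90

Ed = −388p/(73010 − 388p). Set this equal to -1.5:
388p = 1.5·(73010 − 388p) ⇒ 388p(1 + 1.5) = 1.5·73010
p = 1.5·73010 / (388·2.5) = 112.9020…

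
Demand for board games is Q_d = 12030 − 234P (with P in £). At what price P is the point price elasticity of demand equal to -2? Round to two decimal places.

34.27

Ed = −234P/(12030 − 234P). Set this equal to -2:
234P = 2·(12030 − 234P) ⇒ 234P(1 + 2) = 2·12030
P = 2·12030 / (234·3) = 34.2735…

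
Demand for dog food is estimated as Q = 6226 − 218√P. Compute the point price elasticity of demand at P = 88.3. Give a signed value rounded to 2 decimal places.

dQ/dP = −218/(2√P) = -11.5997. At P = 88.3, Q = 4177.5.
Ed = (dQ/dP)·(P/Q) = (-11.5997) × (88.3/4177.5) = -0.2451…

-0.25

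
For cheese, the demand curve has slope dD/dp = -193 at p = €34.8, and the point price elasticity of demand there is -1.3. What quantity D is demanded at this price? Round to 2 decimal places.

5166.46

Ed = (dD/dp)·(p/D) ⇒ D = (dD/dp)·p/Ed = (-193)·34.8/(-1.3) = 5166.4615…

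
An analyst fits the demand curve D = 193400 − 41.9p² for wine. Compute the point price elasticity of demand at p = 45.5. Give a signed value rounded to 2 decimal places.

dD/dp = −2·41.9·p = -3812.9. At p = 45.5, D = 106656.525.
Ed = (dD/dp)·(p/D) = (-3812.9) × (45.5/106656.525) = -1.6265…

-1.63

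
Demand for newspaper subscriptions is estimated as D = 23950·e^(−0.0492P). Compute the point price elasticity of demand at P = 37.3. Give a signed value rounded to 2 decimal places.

-1.84

dD/dP = −0.0492·D = -188.049. At P = 37.3, D = 3822.13.
Ed = (dD/dP)·(P/D) = (-188.049) × (37.3/3822.13) = -1.8351…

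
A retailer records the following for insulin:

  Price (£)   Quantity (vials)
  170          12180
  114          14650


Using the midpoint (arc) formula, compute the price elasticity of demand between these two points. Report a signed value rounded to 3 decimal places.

%ΔQ = (14650 − 12180) / [(12180 + 14650)/2] = 2470/13415 = 0.184122…
%ΔP = (114 − 170) / [(170 + 114)/2] = -56/142 = -0.394366…
Arc Ed = %ΔQ / %ΔP = (2470/13415) / (-56/142) = -0.46688…

-0.467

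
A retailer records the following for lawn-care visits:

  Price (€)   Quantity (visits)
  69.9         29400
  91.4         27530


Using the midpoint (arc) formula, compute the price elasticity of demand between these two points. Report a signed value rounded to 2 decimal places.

-0.25

%ΔQ = (27530 − 29400) / [(29400 + 27530)/2] = -1870/28465 = -0.065694…
%ΔP = (91.4 − 69.9) / [(69.9 + 91.4)/2] = 21.5/80.65 = 0.266584…
Arc Ed = %ΔQ / %ΔP = (-1870/28465) / (21.5/80.65) = -0.2464…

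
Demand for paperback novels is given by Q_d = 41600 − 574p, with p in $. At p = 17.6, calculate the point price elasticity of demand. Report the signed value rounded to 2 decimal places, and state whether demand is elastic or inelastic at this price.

dQ_d/dp = −574. At p = 17.6, Q_d = 41600 − 574(17.6) = 31497.6.
Ed = (dQ_d/dp)·(p/Q_d) = −574 × (17.6/31497.6) = -0.3207…
|Ed| = 0.32 < 1, so demand is inelastic.

-0.32; inelastic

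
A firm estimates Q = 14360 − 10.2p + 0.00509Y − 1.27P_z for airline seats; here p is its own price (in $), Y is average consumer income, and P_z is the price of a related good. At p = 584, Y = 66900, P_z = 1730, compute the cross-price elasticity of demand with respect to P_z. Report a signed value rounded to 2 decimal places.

-0.34

At the given values, Q = 14360 − 10.2(584) + 0.00509(66900) − 1.27(1730) = 6546.621.
∂Q/∂P_z = -1.27.
E = (-1.27) × (1730/6546.621) = -0.3356…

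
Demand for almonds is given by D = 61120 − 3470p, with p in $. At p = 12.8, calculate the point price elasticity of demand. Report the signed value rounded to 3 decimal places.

dD/dp = −3470. At p = 12.8, D = 61120 − 3470(12.8) = 16704.
Ed = (dD/dp)·(p/D) = −3470 × (12.8/16704) = -2.65900…

-2.659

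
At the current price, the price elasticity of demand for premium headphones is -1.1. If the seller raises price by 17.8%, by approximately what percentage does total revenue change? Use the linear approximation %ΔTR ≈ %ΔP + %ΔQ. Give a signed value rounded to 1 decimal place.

%ΔQ ≈ Ed × %ΔP = (-1.1) × (+17.8%) = -19.5800%
%ΔTR ≈ %ΔP + %ΔQ = (+17.8%) + (-19.5800%) = -1.7800%

-1.8%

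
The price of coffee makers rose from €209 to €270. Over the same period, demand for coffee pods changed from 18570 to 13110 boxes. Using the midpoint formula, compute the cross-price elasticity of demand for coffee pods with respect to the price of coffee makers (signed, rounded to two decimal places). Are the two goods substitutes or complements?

-1.35; complements

%ΔQ_{coffee pods} = (13110 − 18570)/avg = -5460/15840 = -0.344696…
%ΔP_{coffee makers} = (270 − 209)/avg = 61/239.5 = 0.254697…
E_cross = (-5460/15840) / (61/239.5) = -1.3533…
E_cross < 0 ⇒ the goods are complements.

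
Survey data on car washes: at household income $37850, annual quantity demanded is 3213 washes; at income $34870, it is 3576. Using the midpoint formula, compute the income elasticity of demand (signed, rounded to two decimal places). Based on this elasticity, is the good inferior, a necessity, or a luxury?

%ΔQ = (3576 − 3213)/[( 3213 + 3576)/2] = 363/3394.5 = 0.106937…
%ΔIncome = (34870 − 37850)/[( 37850 + 34870)/2] = -2980/36360 = -0.081958…
E_income = (363/3394.5) / (-2980/36360) = -1.3047…
E_income < 0 ⇒ inferior good.

-1.30; inferior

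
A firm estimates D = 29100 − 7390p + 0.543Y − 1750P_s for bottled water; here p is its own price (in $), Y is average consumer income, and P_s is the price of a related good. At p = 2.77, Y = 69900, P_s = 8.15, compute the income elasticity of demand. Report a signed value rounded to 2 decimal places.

At the given values, D = 29100 − 7390(2.77) + 0.543(69900) − 1750(8.15) = 32322.9.
∂D/∂Y = 0.543.
E = (0.543) × (69900/32322.9) = 1.1742…

1.17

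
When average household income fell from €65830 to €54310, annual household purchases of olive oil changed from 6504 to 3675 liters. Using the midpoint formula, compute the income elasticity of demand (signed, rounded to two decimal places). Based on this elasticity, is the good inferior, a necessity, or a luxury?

2.90; luxury

%ΔQ = (3675 − 6504)/[( 6504 + 3675)/2] = -2829/5089.5 = -0.555850…
%ΔIncome = (54310 − 65830)/[( 65830 + 54310)/2] = -11520/60070 = -0.191776…
E_income = (-2829/5089.5) / (-11520/60070) = 2.8984…
E_income > 1 ⇒ normal good, luxury.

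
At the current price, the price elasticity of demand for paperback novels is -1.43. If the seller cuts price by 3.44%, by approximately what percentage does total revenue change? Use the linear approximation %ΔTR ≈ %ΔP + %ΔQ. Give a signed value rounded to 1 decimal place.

+1.5%

%ΔQ ≈ Ed × %ΔP = (-1.43) × (-3.44%) = +4.9192%
%ΔTR ≈ %ΔP + %ΔQ = (-3.44%) + (+4.9192%) = +1.4792%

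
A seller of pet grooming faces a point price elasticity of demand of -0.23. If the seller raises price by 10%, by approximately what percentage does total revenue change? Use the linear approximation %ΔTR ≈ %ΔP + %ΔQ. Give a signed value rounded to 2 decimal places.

+7.70%

%ΔQ ≈ Ed × %ΔP = (-0.23) × (+10%) = -2.3000%
%ΔTR ≈ %ΔP + %ΔQ = (+10%) + (-2.3000%) = +7.7000%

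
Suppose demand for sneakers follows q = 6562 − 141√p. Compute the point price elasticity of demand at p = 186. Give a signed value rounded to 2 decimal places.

-0.21

dq/dp = −141/(2√p) = -5.16931. At p = 186, q = 4639.02.
Ed = (dq/dp)·(p/q) = (-5.16931) × (186/4639.02) = -0.2072…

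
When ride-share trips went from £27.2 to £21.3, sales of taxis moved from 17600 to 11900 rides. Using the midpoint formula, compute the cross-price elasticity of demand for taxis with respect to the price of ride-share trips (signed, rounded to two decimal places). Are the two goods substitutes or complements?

%ΔQ_{taxis} = (11900 − 17600)/avg = -5700/14750 = -0.386440…
%ΔP_{ride-share trips} = (21.3 − 27.2)/avg = -5.9/24.25 = -0.243298…
E_cross = (-5700/14750) / (-5.9/24.25) = 1.5883…
E_cross > 0 ⇒ the goods are substitutes.

1.59; substitutes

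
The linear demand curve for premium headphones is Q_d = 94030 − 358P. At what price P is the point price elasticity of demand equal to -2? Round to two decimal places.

175.10

Ed = −358P/(94030 − 358P). Set this equal to -2:
358P = 2·(94030 − 358P) ⇒ 358P(1 + 2) = 2·94030
P = 2·94030 / (358·3) = 175.1024…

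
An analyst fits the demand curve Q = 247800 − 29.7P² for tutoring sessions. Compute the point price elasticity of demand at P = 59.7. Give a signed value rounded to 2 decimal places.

-1.49

dQ/dP = −2·29.7·P = -3546.18. At P = 59.7, Q = 141946.527.
Ed = (dQ/dP)·(P/Q) = (-3546.18) × (59.7/141946.527) = -1.4914…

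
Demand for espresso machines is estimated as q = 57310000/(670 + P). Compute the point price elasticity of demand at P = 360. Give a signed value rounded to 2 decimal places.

dq/dP = −57310000/(670 + P)² = -54.0202. At P = 360, q = 55640.8.
Ed = (dq/dP)·(P/q) = (-54.0202) × (360/55640.8) = -0.3495…

-0.35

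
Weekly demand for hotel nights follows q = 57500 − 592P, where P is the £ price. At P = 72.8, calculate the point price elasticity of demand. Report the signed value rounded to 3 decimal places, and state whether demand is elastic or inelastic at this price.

-2.992; elastic

dq/dP = −592. At P = 72.8, q = 57500 − 592(72.8) = 14402.4.
Ed = (dq/dP)·(P/q) = −592 × (72.8/14402.4) = -2.99239…
|Ed| = 2.992 > 1, so demand is elastic.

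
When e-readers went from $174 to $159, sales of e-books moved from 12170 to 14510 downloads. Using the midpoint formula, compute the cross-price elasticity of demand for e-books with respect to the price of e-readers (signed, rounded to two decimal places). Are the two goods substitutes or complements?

-1.95; complements

%ΔQ_{e-books} = (14510 − 12170)/avg = 2340/13340 = 0.175412…
%ΔP_{e-readers} = (159 − 174)/avg = -15/166.5 = -0.090090…
E_cross = (2340/13340) / (-15/166.5) = -1.9470…
E_cross < 0 ⇒ the goods are complements.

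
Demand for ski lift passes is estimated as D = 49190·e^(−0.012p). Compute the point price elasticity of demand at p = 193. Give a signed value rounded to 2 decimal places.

-2.32

dD/dp = −0.012·D = -58.2414. At p = 193, D = 4853.45.
Ed = (dD/dp)·(p/D) = (-58.2414) × (193/4853.45) = -2.316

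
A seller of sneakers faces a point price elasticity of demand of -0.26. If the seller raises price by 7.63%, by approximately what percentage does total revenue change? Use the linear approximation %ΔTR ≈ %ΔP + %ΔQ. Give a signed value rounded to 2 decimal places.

%ΔQ ≈ Ed × %ΔP = (-0.26) × (+7.63%) = -1.9838%
%ΔTR ≈ %ΔP + %ΔQ = (+7.63%) + (-1.9838%) = +5.6462%

+5.65%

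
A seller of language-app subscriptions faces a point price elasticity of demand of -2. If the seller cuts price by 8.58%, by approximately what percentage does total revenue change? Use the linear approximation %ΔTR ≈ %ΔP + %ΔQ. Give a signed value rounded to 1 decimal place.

+8.6%

%ΔQ ≈ Ed × %ΔP = (-2) × (-8.58%) = +17.1600%
%ΔTR ≈ %ΔP + %ΔQ = (-8.58%) + (+17.1600%) = +8.5800%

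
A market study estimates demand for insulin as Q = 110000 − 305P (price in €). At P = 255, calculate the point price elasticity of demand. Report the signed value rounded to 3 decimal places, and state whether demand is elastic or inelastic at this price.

-2.413; elastic

dQ/dP = −305. At P = 255, Q = 110000 − 305(255) = 32225.
Ed = (dQ/dP)·(P/Q) = −305 × (255/32225) = -2.41349…
|Ed| = 2.413 > 1, so demand is elastic.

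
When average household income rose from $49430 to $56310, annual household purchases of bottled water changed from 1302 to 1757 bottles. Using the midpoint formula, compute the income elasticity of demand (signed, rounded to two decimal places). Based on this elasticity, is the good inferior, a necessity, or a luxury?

%ΔQ = (1757 − 1302)/[( 1302 + 1757)/2] = 455/1529.5 = 0.297482…
%ΔIncome = (56310 − 49430)/[( 49430 + 56310)/2] = 6880/52870 = 0.130130…
E_income = (455/1529.5) / (6880/52870) = 2.2860…
E_income > 1 ⇒ normal good, luxury.

2.29; luxury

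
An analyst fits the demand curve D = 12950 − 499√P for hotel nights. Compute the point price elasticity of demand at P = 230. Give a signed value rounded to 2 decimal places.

dD/dP = −499/(2√P) = -16.4515. At P = 230, D = 5382.29.
Ed = (dD/dP)·(P/D) = (-16.4515) × (230/5382.29) = -0.7030…

-0.70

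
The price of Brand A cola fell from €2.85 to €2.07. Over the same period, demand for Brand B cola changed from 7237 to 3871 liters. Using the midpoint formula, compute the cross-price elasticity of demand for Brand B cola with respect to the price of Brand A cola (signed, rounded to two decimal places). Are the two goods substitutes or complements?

1.91; substitutes

%ΔQ_{Brand B cola} = (3871 − 7237)/avg = -3366/5554 = -0.606049…
%ΔP_{Brand A cola} = (2.07 − 2.85)/avg = -0.78/2.46 = -0.317073…
E_cross = (-3366/5554) / (-0.78/2.46) = 1.9113…
E_cross > 0 ⇒ the goods are substitutes.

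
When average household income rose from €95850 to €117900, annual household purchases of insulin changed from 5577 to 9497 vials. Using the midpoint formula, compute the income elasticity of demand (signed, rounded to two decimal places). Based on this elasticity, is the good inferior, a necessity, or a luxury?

%ΔQ = (9497 − 5577)/[( 5577 + 9497)/2] = 3920/7537 = 0.520100…
%ΔIncome = (117900 − 95850)/[( 95850 + 117900)/2] = 22050/106875 = 0.206315…
E_income = (3920/7537) / (22050/106875) = 2.5208…
E_income > 1 ⇒ normal good, luxury.

2.52; luxury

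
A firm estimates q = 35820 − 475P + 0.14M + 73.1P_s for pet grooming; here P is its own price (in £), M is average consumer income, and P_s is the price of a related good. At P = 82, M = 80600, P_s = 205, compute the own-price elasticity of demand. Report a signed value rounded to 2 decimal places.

At the given values, q = 35820 − 475(82) + 0.14(80600) + 73.1(205) = 23139.5.
∂q/∂P = −475.
E = (-475) × (82/23139.5) = -1.6832…

-1.68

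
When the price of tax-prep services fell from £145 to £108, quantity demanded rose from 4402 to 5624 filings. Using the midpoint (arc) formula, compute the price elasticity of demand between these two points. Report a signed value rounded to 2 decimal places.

-0.83

%ΔQ = (5624 − 4402) / [(4402 + 5624)/2] = 1222/5013 = 0.243766…
%ΔP = (108 − 145) / [(145 + 108)/2] = -37/126.5 = -0.292490…
Arc Ed = %ΔQ / %ΔP = (1222/5013) / (-37/126.5) = -0.8334…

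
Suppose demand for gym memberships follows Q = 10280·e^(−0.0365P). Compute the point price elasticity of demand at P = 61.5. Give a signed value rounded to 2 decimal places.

-2.24

dQ/dP = −0.0365·Q = -39.7561. At P = 61.5, Q = 1089.21.
Ed = (dQ/dP)·(P/Q) = (-39.7561) × (61.5/1089.21) = -2.2447…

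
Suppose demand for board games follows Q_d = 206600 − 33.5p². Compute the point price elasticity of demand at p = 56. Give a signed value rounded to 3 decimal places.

-2.069

dQ_d/dp = −2·33.5·p = -3752. At p = 56, Q_d = 101544.
Ed = (dQ_d/dp)·(p/Q_d) = (-3752) × (56/101544) = -2.06917…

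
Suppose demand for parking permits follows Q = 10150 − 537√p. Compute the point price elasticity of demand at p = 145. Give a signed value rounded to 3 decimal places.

-0.878

dQ/dp = −537/(2√p) = -22.2977. At p = 145, Q = 3683.66.
Ed = (dQ/dp)·(p/Q) = (-22.2977) × (145/3683.66) = -0.87770…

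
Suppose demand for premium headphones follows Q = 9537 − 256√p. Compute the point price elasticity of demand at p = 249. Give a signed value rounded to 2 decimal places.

dQ/dp = −256/(2√p) = -8.11167. At p = 249, Q = 5497.39.
Ed = (dQ/dp)·(p/Q) = (-8.11167) × (249/5497.39) = -0.3674…

-0.37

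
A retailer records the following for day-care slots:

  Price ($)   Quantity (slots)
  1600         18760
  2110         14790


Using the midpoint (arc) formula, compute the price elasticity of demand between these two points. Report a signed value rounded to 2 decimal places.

-0.86

%ΔQ = (14790 − 18760) / [(18760 + 14790)/2] = -3970/16775 = -0.236661…
%ΔP = (2110 − 1600) / [(1600 + 2110)/2] = 510/1855 = 0.274932…
Arc Ed = %ΔQ / %ΔP = (-3970/16775) / (510/1855) = -0.8607…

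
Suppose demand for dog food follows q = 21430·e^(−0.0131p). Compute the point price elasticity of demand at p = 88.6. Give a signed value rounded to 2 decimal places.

dq/dp = −0.0131·q = -87.9479. At p = 88.6, q = 6713.58.
Ed = (dq/dp)·(p/q) = (-87.9479) × (88.6/6713.58) = -1.1606…

-1.16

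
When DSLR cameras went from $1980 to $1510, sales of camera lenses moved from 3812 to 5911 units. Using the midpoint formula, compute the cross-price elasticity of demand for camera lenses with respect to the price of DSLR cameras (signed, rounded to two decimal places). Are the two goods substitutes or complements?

%ΔQ_{camera lenses} = (5911 − 3812)/avg = 2099/4861.5 = 0.431759…
%ΔP_{DSLR cameras} = (1510 − 1980)/avg = -470/1745 = -0.269340…
E_cross = (2099/4861.5) / (-470/1745) = -1.6030…
E_cross < 0 ⇒ the goods are complements.

-1.60; complements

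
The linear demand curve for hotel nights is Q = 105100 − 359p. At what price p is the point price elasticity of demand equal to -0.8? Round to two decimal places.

Ed = −359p/(105100 − 359p). Set this equal to -0.8:
359p = 0.8·(105100 − 359p) ⇒ 359p(1 + 0.8) = 0.8·105100
p = 0.8·105100 / (359·1.8) = 130.1145…

130.11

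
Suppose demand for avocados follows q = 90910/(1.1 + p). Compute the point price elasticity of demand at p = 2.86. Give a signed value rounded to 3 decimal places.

dq/dp = −90910/(1.1 + p)² = -5797.24. At p = 2.86, q = 22957.1.
Ed = (dq/dp)·(p/q) = (-5797.24) × (2.86/22957.1) = -0.72222…

-0.722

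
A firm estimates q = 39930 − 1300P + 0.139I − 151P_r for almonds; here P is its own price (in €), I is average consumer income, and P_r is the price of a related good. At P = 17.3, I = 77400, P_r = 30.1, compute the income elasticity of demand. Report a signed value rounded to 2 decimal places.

At the given values, q = 39930 − 1300(17.3) + 0.139(77400) − 151(30.1) = 23653.5.
∂q/∂I = 0.139.
E = (0.139) × (77400/23653.5) = 0.4548…

0.45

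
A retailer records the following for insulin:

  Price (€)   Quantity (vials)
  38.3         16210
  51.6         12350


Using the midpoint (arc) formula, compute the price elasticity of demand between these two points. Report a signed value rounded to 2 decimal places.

-0.91

%ΔQ = (12350 − 16210) / [(16210 + 12350)/2] = -3860/14280 = -0.270308…
%ΔP = (51.6 − 38.3) / [(38.3 + 51.6)/2] = 13.3/44.95 = 0.295884…
Arc Ed = %ΔQ / %ΔP = (-3860/14280) / (13.3/44.95) = -0.9135…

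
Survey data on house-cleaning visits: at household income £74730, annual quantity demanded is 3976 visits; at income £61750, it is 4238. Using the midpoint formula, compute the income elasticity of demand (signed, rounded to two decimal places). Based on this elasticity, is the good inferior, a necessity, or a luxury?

-0.34; inferior

%ΔQ = (4238 − 3976)/[( 3976 + 4238)/2] = 262/4107 = 0.063793…
%ΔIncome = (61750 − 74730)/[( 74730 + 61750)/2] = -12980/68240 = -0.190211…
E_income = (262/4107) / (-12980/68240) = -0.3353…
E_income < 0 ⇒ inferior good.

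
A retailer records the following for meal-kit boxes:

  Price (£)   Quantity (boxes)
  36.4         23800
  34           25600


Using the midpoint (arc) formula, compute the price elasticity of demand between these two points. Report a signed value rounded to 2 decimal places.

-1.07

%ΔQ = (25600 − 23800) / [(23800 + 25600)/2] = 1800/24700 = 0.072874…
%ΔP = (34 − 36.4) / [(36.4 + 34)/2] = -2.4/35.2 = -0.068181…
Arc Ed = %ΔQ / %ΔP = (1800/24700) / (-2.4/35.2) = -1.0688…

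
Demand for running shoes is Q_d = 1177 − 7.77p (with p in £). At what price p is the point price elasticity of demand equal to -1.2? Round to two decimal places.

Ed = −7.77p/(1177 − 7.77p). Set this equal to -1.2:
7.77p = 1.2·(1177 − 7.77p) ⇒ 7.77p(1 + 1.2) = 1.2·1177
p = 1.2·1177 / (7.77·2.2) = 82.6254…

82.63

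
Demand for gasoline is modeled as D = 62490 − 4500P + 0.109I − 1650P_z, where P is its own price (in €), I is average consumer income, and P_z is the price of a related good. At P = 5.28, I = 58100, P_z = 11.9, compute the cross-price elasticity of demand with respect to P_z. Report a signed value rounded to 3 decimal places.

At the given values, D = 62490 − 4500(5.28) + 0.109(58100) − 1650(11.9) = 25427.9.
∂D/∂P_z = -1650.
E = (-1650) × (11.9/25427.9) = -0.77218…

-0.772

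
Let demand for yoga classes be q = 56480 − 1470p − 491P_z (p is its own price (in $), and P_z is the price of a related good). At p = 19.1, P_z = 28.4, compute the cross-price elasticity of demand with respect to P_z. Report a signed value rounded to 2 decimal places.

At the given values, q = 56480 − 1470(19.1) − 491(28.4) = 14458.6.
∂q/∂P_z = -491.
E = (-491) × (28.4/14458.6) = -0.9644…

-0.96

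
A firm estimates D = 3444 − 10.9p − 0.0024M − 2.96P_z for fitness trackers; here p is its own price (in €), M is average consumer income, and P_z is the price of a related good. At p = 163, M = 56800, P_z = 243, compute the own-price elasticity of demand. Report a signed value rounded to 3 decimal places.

At the given values, D = 3444 − 10.9(163) − 0.0024(56800) − 2.96(243) = 811.7.
∂D/∂p = −10.9.
E = (-10.9) × (163/811.7) = -2.18886…

-2.189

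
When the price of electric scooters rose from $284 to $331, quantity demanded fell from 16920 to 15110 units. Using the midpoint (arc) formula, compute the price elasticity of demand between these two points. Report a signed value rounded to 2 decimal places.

%ΔQ = (15110 − 16920) / [(16920 + 15110)/2] = -1810/16015 = -0.113019…
%ΔP = (331 − 284) / [(284 + 331)/2] = 47/307.5 = 0.152845…
Arc Ed = %ΔQ / %ΔP = (-1810/16015) / (47/307.5) = -0.7394…

-0.74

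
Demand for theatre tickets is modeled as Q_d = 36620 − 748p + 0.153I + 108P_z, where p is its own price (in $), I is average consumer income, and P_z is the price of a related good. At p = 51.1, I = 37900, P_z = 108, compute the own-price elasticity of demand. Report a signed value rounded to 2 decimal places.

-2.41

At the given values, Q_d = 36620 − 748(51.1) + 0.153(37900) + 108(108) = 15859.9.
∂Q_d/∂p = −748.
E = (-748) × (51.1/15859.9) = -2.4100…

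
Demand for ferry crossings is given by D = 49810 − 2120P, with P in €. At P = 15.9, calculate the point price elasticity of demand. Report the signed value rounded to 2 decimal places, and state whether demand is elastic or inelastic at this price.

-2.09; elastic

dD/dP = −2120. At P = 15.9, D = 49810 − 2120(15.9) = 16102.
Ed = (dD/dP)·(P/D) = −2120 × (15.9/16102) = -2.0934…
|Ed| = 2.09 > 1, so demand is elastic.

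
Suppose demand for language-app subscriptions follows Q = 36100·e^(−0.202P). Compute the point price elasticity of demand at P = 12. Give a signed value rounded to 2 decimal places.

dQ/dP = −0.202·Q = -645.846. At P = 12, Q = 3197.26.
Ed = (dQ/dP)·(P/Q) = (-645.846) × (12/3197.26) = -2.424

-2.42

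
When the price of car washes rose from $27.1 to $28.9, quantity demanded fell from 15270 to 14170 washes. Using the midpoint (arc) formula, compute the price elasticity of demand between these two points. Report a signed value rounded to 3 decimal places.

-1.162

%ΔQ = (14170 − 15270) / [(15270 + 14170)/2] = -1100/14720 = -0.074728…
%ΔP = (28.9 − 27.1) / [(27.1 + 28.9)/2] = 1.8/28 = 0.064285…
Arc Ed = %ΔQ / %ΔP = (-1100/14720) / (1.8/28) = -1.16243…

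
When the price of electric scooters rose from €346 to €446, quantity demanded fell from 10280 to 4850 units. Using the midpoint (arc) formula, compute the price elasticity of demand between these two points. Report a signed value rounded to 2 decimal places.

%ΔQ = (4850 − 10280) / [(10280 + 4850)/2] = -5430/7565 = -0.717779…
%ΔP = (446 − 346) / [(346 + 446)/2] = 100/396 = 0.252525…
Arc Ed = %ΔQ / %ΔP = (-5430/7565) / (100/396) = -2.8424…

-2.84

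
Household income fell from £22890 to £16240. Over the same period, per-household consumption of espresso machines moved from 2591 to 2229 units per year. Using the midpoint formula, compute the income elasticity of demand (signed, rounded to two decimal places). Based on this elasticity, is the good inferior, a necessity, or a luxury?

%ΔQ = (2229 − 2591)/[( 2591 + 2229)/2] = -362/2410 = -0.150207…
%ΔIncome = (16240 − 22890)/[( 22890 + 16240)/2] = -6650/19565 = -0.339892…
E_income = (-362/2410) / (-6650/19565) = 0.4419…
0 < E_income < 1 ⇒ normal good, necessity.

0.44; necessity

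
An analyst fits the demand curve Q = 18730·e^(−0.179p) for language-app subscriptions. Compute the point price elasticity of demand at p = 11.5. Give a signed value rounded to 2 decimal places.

-2.06

dQ/dp = −0.179·Q = -427.953. At p = 11.5, Q = 2390.8.
Ed = (dQ/dp)·(p/Q) = (-427.953) × (11.5/2390.8) = -2.0585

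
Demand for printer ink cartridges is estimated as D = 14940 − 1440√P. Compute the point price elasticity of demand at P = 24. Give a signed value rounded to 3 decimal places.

dD/dP = −1440/(2√P) = -146.969. At P = 24, D = 7885.47.
Ed = (dD/dP)·(P/D) = (-146.969) × (24/7885.47) = -0.44731…

-0.447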